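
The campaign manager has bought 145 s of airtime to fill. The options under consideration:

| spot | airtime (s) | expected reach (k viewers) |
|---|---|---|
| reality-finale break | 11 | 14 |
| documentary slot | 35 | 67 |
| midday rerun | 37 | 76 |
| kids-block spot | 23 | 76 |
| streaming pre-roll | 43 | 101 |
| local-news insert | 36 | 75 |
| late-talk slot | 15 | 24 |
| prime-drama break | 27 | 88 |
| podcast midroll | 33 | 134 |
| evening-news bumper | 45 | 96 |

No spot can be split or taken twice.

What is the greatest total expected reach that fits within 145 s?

423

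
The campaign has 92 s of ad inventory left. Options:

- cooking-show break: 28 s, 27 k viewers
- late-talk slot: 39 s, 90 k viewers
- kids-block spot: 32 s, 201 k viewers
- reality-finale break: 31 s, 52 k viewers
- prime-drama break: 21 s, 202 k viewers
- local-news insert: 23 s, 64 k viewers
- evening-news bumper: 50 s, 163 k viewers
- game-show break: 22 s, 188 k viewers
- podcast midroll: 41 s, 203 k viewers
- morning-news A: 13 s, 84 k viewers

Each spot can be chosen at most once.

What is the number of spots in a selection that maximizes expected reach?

4

Best achievable expected reach is 675.
For example kids-block spot + prime-drama break + game-show break + morning-news A achieves it, using 88 s.
Every optimal selection uses 4 spots.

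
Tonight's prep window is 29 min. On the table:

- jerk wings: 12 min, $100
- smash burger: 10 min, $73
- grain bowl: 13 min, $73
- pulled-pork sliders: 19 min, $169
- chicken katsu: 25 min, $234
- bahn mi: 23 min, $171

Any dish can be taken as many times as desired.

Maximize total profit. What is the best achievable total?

242

Filling by ratio: chicken katsu for 234, with 4 min left unused.
Replace chicken katsu with smash burger + pulled-pork sliders: the trade gains 8 net, giving 242 at 29 min.
Nothing else within 29 min beats 242.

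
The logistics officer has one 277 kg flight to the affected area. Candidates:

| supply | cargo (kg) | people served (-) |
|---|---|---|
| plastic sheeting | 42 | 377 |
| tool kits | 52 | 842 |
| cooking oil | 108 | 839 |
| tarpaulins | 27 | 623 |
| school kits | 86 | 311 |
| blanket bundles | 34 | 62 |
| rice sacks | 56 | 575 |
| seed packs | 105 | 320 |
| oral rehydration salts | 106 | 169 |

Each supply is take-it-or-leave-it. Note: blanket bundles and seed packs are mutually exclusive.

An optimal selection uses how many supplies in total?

5

Best achievable people served is 2941.
For example tool kits + cooking oil + tarpaulins + blanket bundles + rice sacks achieves it, using 277 kg.
Every optimal selection uses 5 supplies.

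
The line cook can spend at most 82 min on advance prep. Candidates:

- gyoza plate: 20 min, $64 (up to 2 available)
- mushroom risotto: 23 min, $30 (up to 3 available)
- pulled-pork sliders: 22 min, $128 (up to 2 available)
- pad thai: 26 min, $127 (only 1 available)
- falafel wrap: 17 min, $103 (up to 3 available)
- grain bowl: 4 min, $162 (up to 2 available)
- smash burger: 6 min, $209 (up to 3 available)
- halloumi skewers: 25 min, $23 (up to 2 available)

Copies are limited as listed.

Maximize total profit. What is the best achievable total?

1285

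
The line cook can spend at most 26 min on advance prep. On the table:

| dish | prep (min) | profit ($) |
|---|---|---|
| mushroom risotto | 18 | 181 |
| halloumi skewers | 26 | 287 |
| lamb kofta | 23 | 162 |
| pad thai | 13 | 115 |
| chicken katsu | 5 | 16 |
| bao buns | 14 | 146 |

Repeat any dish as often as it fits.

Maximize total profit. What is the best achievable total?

Best packing: halloumi skewers — 26 min, 287 total.
Every other selection either busts 26 min or fails to beat 287.

287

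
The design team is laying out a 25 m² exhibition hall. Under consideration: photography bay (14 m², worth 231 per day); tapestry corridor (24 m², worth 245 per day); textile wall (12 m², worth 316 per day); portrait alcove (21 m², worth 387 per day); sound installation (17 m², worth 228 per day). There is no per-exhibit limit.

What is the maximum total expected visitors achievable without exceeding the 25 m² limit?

By expected visitors per m²: textile wall 26.33, portrait alcove 18.43, photography bay 16.50, sound installation 13.41 lead.
Taking 2×textile wall: 24 m² used, 632 in expected visitors.
Nothing else within 25 m² beats 632.

632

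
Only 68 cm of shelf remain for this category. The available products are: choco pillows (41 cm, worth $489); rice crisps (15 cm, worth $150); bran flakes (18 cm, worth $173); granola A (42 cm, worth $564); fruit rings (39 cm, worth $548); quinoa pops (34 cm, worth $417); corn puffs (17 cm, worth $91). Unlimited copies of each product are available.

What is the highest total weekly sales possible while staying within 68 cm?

834

The ratio heuristic lands on rice crisps + fruit rings (698) but leaves 14 cm idle.
Dropping rice crisps and fruit rings frees 54 cm; slotting in 2×quinoa pops (68 cm) lifts the total to 834 at 68 cm.
No other feasible combination exceeds 834.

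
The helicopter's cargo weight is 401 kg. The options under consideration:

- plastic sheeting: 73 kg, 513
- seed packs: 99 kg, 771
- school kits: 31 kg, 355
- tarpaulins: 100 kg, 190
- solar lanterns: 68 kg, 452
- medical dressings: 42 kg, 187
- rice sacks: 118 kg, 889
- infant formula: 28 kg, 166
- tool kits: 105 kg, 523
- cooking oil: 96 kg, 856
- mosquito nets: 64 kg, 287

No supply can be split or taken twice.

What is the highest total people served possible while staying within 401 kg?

Taking the top-ratio supplies first gives seed packs + school kits + rice sacks + infant formula + cooking oil for 3037 (372 kg).
The 118 kg tied up in rice sacks is better spent on plastic sheeting + solar lanterns — total rises to 3113 (395 kg).
No other feasible combination exceeds 3113.

3113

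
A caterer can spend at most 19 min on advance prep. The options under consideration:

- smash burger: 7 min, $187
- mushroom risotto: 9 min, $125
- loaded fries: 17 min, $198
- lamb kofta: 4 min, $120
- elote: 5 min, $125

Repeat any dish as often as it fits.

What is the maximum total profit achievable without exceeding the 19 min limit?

By profit per min: lamb kofta 30.00, smash burger 26.71, elote 25.00, mushroom risotto 13.89 lead.
Filling by ratio: 4×lamb kofta for 480, with 3 min left unused.
Dropping lamb kofta frees 4 min; slotting in smash burger (7 min) lifts the total to 547 at 19 min.
That's the maximum — no swap from here does better than 547.

547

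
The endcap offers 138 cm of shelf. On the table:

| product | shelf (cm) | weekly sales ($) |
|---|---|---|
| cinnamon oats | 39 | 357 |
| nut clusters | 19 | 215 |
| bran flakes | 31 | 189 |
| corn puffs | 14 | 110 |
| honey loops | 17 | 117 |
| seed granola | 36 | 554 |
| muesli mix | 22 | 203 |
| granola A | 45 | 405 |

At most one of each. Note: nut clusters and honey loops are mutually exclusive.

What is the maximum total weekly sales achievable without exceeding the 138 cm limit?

Taking the top-ratio products first gives cinnamon oats + nut clusters + corn puffs + seed granola + muesli mix for 1439 (130 cm).
Dropping cinnamon oats frees 39 cm; slotting in granola A (45 cm) lifts the total to 1487 at 136 cm.
Runner-up cinnamon oats + nut clusters + corn puffs + seed granola + muesli mix tops out at 1439.

1487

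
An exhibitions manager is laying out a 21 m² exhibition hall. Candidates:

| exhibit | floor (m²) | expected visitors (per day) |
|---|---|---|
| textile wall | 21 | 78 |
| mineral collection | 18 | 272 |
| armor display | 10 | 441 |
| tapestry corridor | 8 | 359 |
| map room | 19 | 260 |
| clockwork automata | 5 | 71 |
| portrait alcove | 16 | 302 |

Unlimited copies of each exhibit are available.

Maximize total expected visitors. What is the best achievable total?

Density check — tapestry corridor 44.88, armor display 44.10, portrait alcove 18.88, mineral collection 15.11 are the best per m².
A density-first pass picks 2×tapestry corridor + clockwork automata — 789 at 21 m².
Replace 2×tapestry corridor and clockwork automata with 2×armor display: the trade gains 93 net, giving 882 at 20 m².
The spare 1 m² is too small for any remaining exhibit, and no exchange beats 882.

882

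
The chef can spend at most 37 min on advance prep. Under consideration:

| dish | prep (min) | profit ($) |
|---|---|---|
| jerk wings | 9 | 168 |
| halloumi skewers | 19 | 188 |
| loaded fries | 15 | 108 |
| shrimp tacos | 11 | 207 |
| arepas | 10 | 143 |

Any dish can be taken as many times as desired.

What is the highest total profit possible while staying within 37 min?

Taking the top-ratio dishes first gives 3×shrimp tacos for 621 (33 min).
The 33 min tied up in 3×shrimp tacos is better spent on 4×jerk wings — total rises to 672 (36 min).
No other feasible combination exceeds 672.

672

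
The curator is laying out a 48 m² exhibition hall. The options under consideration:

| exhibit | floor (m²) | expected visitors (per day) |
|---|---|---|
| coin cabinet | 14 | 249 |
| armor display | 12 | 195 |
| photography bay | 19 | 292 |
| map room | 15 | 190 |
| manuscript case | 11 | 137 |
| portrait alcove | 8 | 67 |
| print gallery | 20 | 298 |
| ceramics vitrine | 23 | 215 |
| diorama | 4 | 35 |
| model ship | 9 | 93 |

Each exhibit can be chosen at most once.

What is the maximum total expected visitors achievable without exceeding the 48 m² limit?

Density check — coin cabinet 17.79, armor display 16.25, photography bay 15.37, print gallery 14.90 are the best per m².
The ratio heuristic lands on coin cabinet + armor display + photography bay (736) but leaves 3 m² idle.
Replace photography bay with print gallery: the trade gains 6 net, giving 742 at 46 m².

742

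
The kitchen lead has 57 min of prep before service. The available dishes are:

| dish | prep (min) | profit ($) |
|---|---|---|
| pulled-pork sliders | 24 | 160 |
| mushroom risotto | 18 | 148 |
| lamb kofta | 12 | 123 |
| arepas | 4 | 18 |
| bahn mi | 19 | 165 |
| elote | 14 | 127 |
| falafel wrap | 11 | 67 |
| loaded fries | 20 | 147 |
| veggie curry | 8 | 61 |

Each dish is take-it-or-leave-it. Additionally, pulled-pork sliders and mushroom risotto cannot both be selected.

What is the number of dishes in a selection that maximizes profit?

4

Best achievable profit is 497.
For example mushroom risotto + lamb kofta + bahn mi + veggie curry achieves it, using 57 min.
All optima have 4 dishes.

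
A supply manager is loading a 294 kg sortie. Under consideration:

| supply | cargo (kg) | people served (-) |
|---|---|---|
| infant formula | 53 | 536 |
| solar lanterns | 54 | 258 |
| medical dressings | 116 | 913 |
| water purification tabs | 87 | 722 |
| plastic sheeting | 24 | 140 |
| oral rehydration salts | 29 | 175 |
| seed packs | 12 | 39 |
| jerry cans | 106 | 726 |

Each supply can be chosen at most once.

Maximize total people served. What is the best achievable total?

2350

By people served per kg: infant formula 10.11, water purification tabs 8.30, medical dressings 7.87 lead.
The ratio heuristic lands on infant formula + medical dressings + water purification tabs + oral rehydration salts (2346) but leaves 9 kg idle.
Dropping oral rehydration salts frees 29 kg; slotting in plastic sheeting + seed packs (36 kg) lifts the total to 2350 at 292 kg.
Runner-up infant formula + medical dressings + water purification tabs + oral rehydration salts tops out at 2346.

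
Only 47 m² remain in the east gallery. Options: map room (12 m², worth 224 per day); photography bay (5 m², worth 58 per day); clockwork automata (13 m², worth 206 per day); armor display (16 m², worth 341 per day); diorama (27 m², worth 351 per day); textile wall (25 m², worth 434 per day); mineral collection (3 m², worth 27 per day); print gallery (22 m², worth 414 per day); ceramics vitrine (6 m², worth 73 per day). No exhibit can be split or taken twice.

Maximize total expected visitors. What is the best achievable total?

855

Armor display + mineral collection + print gallery + ceramics vitrine uses 47 of the 47 m² and totals 855.
No other feasible combination exceeds 855.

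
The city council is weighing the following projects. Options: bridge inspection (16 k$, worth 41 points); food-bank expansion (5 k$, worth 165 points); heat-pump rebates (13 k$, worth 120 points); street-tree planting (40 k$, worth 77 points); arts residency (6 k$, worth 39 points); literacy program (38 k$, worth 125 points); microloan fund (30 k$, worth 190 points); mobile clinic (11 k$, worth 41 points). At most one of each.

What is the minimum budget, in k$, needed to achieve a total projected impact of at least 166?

11

Minimise k$ subject to total projected impact ≥ 166.
Taking food-bank expansion + arts residency gives 204 (≥ 166) for 11 k$.
No combination under 11 k$ hits 166.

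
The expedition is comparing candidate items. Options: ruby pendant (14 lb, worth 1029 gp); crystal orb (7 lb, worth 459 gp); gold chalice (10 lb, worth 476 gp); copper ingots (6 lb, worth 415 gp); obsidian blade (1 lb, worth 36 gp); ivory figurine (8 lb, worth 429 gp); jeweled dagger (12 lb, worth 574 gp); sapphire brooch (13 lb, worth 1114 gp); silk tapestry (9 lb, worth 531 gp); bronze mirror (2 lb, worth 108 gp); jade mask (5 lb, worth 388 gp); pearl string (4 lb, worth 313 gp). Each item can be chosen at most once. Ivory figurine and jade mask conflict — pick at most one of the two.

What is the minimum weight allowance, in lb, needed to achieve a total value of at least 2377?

Minimise lb subject to total value ≥ 2377.
Taking ruby pendant + sapphire brooch + pearl string gives 2456 (≥ 2377) for 31 lb.
No combination under 31 lb hits 2377.

31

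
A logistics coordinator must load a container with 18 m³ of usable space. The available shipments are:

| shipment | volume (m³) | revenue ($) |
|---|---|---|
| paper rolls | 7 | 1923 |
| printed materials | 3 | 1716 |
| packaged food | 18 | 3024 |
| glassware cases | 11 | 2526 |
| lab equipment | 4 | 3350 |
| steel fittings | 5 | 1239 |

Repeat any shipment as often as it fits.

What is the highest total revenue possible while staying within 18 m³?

13482

Density check — lab equipment 837.50, printed materials 572.00, paper rolls 274.71, steel fittings 247.80 are the best per m³.
Taking the top-ratio shipments first gives 4×lab equipment for 13400 (16 m³).
The 4 m³ tied up in lab equipment is better spent on 2×printed materials — total rises to 13482 (18 m³).
Every other selection either busts 18 m³ or fails to beat 13482.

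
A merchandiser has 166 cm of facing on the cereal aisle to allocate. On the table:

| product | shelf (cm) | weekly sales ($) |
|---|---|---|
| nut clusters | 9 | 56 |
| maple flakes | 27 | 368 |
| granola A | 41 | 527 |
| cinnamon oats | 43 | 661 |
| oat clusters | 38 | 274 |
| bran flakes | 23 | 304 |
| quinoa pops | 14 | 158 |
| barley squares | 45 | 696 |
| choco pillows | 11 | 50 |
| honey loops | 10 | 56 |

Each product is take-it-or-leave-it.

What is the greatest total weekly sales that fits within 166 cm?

Density check — barley squares 15.47, cinnamon oats 15.37, maple flakes 13.63, bran flakes 13.22 are the best per cm.
Filling by ratio: nut clusters + maple flakes + cinnamon oats + bran flakes + quinoa pops + barley squares for 2243, with 5 cm left unused.
Replace nut clusters and maple flakes with granola A: the trade gains 103 net, giving 2346 at 166 cm.

2346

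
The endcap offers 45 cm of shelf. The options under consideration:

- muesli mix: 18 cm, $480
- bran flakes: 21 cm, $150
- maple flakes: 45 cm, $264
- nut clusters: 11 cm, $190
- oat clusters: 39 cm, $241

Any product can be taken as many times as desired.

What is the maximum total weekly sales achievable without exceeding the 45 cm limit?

Ranking by ratio (weekly sales/cm): muesli mix 26.67, nut clusters 17.27, bran flakes 7.14.
Taking 2×muesli mix: 36 cm used, 960 in weekly sales.
Nothing else within 45 cm beats 960.

960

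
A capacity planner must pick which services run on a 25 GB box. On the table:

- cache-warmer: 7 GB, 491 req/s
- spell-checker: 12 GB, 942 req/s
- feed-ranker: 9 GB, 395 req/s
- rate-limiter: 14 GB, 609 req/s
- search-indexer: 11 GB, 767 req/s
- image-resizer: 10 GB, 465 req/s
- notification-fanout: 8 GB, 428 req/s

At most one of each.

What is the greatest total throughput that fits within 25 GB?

1709

Ranking by ratio (throughput/GB): spell-checker 78.50, cache-warmer 70.14, search-indexer 69.73, notification-fanout 53.50.
A density-first pass picks cache-warmer + spell-checker — 1433 at 19 GB.
The 7 GB tied up in cache-warmer is better spent on search-indexer — total rises to 1709 (23 GB).
The closest alternative, cache-warmer + spell-checker, reaches only 1433.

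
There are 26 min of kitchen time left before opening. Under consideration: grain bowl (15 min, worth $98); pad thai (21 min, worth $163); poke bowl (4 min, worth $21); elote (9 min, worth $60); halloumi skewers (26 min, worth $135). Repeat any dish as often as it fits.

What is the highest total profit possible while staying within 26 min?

Taking pad thai + poke bowl: 25 min used, 184 in profit.
The spare 1 min is too small for any remaining dish, and no exchange beats 184.

184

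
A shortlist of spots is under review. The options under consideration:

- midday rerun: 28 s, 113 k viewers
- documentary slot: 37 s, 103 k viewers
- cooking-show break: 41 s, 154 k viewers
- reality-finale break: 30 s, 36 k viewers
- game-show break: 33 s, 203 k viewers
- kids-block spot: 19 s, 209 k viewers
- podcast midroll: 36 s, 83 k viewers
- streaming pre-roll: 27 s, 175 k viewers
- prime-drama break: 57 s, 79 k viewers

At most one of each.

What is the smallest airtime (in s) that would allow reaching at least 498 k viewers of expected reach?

79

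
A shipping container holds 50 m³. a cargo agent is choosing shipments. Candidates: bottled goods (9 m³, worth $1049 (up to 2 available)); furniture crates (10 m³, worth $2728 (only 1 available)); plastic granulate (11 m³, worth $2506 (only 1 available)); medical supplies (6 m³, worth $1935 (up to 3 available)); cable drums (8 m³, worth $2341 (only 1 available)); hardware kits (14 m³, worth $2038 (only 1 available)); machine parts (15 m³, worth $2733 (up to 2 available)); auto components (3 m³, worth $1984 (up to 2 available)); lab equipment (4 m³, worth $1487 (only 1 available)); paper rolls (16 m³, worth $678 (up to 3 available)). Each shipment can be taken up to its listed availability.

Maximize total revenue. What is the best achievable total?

16494

Taking the top-ratio shipments first gives furniture crates + 3×medical supplies + cable drums + 2×auto components + lab equipment for 16329 (46 m³).
Dropping cable drums frees 8 m³; slotting in plastic granulate (11 m³) lifts the total to 16494 at 49 m³.
That's the maximum — no swap from here does better than 16494.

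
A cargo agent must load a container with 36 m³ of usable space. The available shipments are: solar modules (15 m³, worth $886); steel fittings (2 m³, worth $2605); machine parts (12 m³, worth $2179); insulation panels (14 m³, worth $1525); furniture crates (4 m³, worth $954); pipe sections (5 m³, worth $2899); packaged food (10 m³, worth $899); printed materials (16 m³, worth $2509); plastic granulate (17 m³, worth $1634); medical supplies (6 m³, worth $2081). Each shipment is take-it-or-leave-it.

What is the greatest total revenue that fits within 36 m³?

A density-first pass picks steel fittings + machine parts + furniture crates + pipe sections + medical supplies — 10718 at 29 m³.
The 12 m³ tied up in machine parts is better spent on printed materials — total rises to 11048 (33 m³).

11048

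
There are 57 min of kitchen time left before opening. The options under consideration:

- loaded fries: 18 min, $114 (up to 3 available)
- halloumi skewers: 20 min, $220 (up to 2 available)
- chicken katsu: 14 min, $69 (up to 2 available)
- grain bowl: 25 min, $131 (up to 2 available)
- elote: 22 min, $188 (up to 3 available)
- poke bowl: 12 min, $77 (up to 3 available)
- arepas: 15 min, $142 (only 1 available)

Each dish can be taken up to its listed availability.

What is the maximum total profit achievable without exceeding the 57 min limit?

By profit per min: halloumi skewers 11.00, arepas 9.47, elote 8.55 lead.
Best packing: 2×halloumi skewers + arepas — 55 min, 582 total.
The spare 2 min is too small for any remaining dish, and no exchange beats 582.

582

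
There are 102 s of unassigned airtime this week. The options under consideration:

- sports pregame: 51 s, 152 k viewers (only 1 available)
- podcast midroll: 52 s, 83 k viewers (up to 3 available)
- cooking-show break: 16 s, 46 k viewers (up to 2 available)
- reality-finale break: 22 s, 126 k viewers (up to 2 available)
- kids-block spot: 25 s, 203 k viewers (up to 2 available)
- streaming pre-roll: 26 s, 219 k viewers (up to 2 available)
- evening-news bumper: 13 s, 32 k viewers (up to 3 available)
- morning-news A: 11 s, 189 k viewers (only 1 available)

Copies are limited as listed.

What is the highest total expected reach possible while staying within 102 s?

862

Density check — morning-news A 17.18, streaming pre-roll 8.42, kids-block spot 8.12, reality-finale break 5.73 are the best per s.
Best packing: kids-block spot + 2×streaming pre-roll + evening-news bumper + morning-news A — 101 s, 862 total.
That's the maximum — no swap from here does better than 862.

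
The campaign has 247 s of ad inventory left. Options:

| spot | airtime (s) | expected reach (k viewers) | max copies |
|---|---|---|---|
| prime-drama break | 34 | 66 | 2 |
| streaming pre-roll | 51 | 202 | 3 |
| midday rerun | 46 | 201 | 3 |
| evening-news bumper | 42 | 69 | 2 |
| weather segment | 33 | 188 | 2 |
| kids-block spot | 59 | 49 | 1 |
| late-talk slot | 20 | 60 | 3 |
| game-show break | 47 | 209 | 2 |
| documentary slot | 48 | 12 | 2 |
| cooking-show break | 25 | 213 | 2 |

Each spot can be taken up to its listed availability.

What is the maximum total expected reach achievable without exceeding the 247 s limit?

By expected reach per s: cooking-show break 8.52, weather segment 5.70, game-show break 4.45 lead.
The ratio heuristic lands on 2×weather segment + late-talk slot + 2×game-show break + 2×cooking-show break (1280) but leaves 17 s idle.
The 33 s tied up in weather segment is better spent on midday rerun — total rises to 1293 (243 s).

1293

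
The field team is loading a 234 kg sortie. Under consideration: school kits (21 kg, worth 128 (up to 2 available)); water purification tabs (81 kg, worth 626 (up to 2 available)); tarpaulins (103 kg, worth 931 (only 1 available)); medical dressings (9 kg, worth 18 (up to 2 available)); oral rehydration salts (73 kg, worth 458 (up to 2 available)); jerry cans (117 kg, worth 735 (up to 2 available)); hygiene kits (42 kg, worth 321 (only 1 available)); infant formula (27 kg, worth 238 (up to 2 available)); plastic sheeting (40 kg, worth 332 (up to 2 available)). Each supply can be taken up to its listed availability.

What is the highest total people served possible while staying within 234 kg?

Density check — tarpaulins 9.04, infant formula 8.81, plastic sheeting 8.30 are the best per kg.
A density-first pass picks school kits + tarpaulins + medical dressings + 2×infant formula + plastic sheeting — 1885 at 227 kg.
Replace medical dressings and infant formula with plastic sheeting: the trade gains 76 net, giving 1961 at 231 kg.
Every other selection either busts 234 kg or exceeds an availability limit or fails to beat 1961.

1961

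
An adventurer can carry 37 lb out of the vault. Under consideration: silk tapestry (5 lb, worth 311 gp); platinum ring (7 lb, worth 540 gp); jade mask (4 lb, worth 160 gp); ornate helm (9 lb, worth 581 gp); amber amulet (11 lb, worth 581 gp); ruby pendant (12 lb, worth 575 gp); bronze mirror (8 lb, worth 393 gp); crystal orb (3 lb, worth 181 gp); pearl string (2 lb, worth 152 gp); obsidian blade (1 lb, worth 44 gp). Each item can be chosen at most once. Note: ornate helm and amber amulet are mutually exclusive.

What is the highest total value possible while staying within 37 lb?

2232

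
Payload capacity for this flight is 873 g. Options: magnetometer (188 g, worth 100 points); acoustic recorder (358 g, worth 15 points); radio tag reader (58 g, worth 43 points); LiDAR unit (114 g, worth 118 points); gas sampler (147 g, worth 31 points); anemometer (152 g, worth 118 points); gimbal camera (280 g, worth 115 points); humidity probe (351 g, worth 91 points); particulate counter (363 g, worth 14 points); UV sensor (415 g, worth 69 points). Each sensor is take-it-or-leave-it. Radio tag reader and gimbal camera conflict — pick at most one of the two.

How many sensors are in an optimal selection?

5

Optimal total is 470.
For example magnetometer + radio tag reader + LiDAR unit + anemometer + humidity probe achieves it, using 863 g.
Every optimal selection uses 5 sensors.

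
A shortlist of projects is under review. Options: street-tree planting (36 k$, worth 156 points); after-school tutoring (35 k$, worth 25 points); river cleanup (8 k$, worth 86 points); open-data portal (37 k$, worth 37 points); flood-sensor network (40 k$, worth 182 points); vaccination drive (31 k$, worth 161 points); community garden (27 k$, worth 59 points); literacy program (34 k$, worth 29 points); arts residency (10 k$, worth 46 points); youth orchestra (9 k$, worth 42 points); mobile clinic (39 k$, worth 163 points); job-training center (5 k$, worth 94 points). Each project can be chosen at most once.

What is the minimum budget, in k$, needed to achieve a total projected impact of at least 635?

119

Minimise k$ subject to total projected impact ≥ 635.
street-tree planting + river cleanup + vaccination drive + mobile clinic + job-training center: 660 projected impact at 119 k$.
Any bundle with less than 119 k$ falls short of 635.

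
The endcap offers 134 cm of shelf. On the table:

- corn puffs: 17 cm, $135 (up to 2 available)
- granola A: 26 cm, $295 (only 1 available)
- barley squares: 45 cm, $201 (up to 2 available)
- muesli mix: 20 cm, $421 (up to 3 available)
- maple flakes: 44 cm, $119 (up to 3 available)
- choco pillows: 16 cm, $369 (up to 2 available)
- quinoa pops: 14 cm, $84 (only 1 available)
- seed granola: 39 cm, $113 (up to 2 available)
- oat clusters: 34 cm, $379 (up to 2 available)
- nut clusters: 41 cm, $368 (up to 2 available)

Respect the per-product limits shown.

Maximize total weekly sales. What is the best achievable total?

2380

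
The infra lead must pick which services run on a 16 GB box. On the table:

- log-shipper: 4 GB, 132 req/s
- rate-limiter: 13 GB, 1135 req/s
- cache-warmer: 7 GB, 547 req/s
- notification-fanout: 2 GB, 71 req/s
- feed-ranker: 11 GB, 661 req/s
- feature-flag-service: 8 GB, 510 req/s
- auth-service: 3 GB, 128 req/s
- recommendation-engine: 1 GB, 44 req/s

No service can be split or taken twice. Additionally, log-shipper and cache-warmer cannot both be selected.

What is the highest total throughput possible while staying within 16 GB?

1263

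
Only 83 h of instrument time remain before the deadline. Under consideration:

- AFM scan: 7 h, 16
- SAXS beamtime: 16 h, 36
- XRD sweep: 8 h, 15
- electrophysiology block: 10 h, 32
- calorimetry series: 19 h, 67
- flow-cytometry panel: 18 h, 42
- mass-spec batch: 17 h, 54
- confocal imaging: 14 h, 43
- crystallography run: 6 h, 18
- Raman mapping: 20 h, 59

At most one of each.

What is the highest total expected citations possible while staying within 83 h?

257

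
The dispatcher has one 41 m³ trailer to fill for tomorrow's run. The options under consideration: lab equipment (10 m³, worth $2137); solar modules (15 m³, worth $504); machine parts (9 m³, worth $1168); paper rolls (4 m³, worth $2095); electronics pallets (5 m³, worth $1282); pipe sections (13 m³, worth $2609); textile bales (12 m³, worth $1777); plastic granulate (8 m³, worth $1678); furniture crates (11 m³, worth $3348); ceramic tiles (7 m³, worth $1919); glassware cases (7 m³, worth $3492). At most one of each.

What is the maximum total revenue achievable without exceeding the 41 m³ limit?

12991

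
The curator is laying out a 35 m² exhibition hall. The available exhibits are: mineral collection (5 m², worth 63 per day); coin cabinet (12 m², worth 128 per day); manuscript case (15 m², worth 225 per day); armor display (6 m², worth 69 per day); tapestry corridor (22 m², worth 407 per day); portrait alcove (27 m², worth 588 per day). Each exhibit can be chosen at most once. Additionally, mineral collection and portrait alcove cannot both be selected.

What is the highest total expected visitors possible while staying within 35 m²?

By expected visitors per m²: portrait alcove 21.78, tapestry corridor 18.50, manuscript case 15.00 lead.
Best packing: armor display + portrait alcove — 33 m², 657 total.
Runner-up portrait alcove tops out at 588.

657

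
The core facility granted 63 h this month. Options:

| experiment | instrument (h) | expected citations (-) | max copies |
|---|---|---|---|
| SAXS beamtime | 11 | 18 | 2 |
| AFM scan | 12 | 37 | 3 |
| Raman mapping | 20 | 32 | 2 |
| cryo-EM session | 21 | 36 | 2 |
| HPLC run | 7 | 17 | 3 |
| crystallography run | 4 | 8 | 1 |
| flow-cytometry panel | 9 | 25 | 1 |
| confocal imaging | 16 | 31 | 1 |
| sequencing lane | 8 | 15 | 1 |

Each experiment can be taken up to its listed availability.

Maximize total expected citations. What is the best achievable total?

Taking 3×AFM scan + 2×HPLC run + crystallography run + flow-cytometry panel: 63 h used, 178 in expected citations.
Nothing else within 63 h beats 178.

178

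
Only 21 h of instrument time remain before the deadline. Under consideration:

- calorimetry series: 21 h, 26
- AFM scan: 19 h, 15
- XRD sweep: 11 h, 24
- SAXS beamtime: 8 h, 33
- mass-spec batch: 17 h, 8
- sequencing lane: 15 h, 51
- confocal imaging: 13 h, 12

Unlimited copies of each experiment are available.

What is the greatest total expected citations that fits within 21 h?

2×SAXS beamtime uses 16 of the 21 h and totals 66.
Every other selection either busts 21 h or fails to beat 66.

66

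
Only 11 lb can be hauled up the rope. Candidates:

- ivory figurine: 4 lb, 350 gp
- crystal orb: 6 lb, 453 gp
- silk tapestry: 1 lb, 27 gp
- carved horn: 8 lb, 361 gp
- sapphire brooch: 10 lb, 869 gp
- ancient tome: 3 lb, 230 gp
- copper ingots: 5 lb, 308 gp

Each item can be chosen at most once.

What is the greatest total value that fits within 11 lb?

Taking the top-ratio items first gives ivory figurine + silk tapestry + ancient tome for 607 (8 lb).
Dropping ivory figurine and ancient tome frees 7 lb; slotting in sapphire brooch (10 lb) lifts the total to 896 at 11 lb.
That's the maximum — no swap from here does better than 896.

896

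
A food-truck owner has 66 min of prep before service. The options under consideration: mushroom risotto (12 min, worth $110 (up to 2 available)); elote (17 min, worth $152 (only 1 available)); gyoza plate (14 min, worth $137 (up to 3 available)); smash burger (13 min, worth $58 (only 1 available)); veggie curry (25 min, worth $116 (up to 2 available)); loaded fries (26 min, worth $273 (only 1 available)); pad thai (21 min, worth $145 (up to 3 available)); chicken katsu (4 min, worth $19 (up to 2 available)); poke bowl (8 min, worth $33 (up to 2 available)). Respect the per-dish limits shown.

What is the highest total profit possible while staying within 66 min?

657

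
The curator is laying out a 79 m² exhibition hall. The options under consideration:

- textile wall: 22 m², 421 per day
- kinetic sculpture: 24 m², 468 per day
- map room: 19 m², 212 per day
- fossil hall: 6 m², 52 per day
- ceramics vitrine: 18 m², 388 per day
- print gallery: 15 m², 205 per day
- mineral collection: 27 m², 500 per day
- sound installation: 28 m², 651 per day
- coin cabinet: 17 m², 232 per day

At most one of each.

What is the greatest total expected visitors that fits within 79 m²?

1619

By expected visitors per m²: sound installation 23.25, ceramics vitrine 21.56, kinetic sculpture 19.50, textile wall 19.14 lead.
Taking the top-ratio exhibits first gives kinetic sculpture + fossil hall + ceramics vitrine + sound installation for 1559 (76 m²).
The 24 m² tied up in fossil hall and ceramics vitrine is better spent on mineral collection — total rises to 1619 (79 m²).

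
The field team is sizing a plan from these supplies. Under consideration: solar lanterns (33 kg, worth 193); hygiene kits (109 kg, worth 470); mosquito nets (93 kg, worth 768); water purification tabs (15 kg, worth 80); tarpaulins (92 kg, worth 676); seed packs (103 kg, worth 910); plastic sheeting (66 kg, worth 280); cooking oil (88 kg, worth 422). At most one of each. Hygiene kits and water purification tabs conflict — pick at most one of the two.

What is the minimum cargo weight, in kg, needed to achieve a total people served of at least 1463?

Look for the lowest-cargo combination reaching 1463.
Taking tarpaulins + seed packs gives 1586 (≥ 1463) for 195 kg.
Below 195 kg the best achievable stays under 1463.

195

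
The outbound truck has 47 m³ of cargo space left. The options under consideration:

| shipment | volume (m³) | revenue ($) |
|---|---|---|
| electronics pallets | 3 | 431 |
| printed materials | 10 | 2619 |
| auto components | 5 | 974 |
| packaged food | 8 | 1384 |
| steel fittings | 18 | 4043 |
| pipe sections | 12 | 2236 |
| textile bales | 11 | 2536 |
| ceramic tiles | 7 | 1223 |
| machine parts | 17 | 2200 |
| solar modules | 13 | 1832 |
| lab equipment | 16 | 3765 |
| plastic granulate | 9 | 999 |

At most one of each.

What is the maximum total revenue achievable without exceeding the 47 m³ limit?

10858

Greedy by ratio would take electronics pallets + printed materials + auto components + textile bales + lab equipment: 45 m³ used, total 10325.
Dropping auto components and textile bales frees 16 m³; slotting in steel fittings (18 m³) lifts the total to 10858 at 47 m³.
Every other selection either busts 47 m³ or fails to beat 10858.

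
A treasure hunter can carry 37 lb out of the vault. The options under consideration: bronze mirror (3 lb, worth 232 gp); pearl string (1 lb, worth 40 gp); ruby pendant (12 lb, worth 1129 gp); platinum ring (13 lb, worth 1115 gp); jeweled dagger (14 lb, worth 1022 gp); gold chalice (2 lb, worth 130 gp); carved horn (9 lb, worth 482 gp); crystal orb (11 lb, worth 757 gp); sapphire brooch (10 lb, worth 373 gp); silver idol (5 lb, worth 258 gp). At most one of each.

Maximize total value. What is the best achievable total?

The ratio heuristic lands on bronze mirror + pearl string + ruby pendant + platinum ring + gold chalice + silver idol (2904) but leaves 1 lb idle.
Dropping bronze mirror and gold chalice and silver idol frees 10 lb; slotting in crystal orb (11 lb) lifts the total to 3041 at 37 lb.

3041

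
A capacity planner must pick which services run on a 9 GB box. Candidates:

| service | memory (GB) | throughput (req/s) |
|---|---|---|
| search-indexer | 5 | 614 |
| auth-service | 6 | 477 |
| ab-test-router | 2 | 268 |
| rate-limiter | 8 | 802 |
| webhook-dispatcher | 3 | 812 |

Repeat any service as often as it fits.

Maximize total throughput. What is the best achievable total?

3×webhook-dispatcher uses 9 of the 9 GB and totals 2436.
Nothing else within 9 GB beats 2436.

2436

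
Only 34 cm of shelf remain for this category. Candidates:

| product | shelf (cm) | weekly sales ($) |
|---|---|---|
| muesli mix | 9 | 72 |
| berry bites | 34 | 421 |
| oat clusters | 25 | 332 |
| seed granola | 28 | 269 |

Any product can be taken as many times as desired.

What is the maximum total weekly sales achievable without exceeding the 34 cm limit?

421

Greedy by ratio would take muesli mix + oat clusters: 34 cm used, total 404.
Dropping muesli mix and oat clusters frees 34 cm; slotting in berry bites (34 cm) lifts the total to 421 at 34 cm.
That's the maximum — no swap from here does better than 421.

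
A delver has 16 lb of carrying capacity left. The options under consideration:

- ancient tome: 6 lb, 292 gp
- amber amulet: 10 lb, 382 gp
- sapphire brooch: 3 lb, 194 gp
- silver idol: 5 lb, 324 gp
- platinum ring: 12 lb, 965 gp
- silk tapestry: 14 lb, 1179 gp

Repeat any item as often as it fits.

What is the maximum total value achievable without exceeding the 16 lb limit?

The ratio ordering already packs tightly: silk tapestry, 14 lb, 1179.
No other feasible combination exceeds 1179.

1179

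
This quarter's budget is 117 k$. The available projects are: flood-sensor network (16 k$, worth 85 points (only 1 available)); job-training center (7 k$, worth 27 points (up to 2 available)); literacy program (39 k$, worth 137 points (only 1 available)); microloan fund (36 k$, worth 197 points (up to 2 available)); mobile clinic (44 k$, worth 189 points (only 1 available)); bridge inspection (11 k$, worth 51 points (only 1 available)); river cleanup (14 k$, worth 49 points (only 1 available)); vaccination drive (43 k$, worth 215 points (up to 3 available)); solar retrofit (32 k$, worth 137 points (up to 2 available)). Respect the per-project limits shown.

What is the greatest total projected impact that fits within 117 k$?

Greedy by ratio would take flood-sensor network + 2×job-training center + 2×microloan fund + bridge inspection: 113 k$ used, total 584.
The 41 k$ tied up in flood-sensor network and 2×job-training center and bridge inspection is better spent on vaccination drive — total rises to 609 (115 k$).
Nothing else within 117 k$ beats 609.

609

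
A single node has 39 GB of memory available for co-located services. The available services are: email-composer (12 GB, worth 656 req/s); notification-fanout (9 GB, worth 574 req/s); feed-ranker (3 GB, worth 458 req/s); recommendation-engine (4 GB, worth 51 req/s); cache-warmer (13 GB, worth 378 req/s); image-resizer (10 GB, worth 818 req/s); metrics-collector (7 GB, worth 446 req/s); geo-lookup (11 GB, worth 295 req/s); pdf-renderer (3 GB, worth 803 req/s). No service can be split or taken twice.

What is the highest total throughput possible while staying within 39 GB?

Density check — pdf-renderer 267.67, feed-ranker 152.67, image-resizer 81.80 are the best per GB.
A density-first pass picks notification-fanout + feed-ranker + recommendation-engine + image-resizer + metrics-collector + pdf-renderer — 3150 at 36 GB.
Replace recommendation-engine and metrics-collector with email-composer: the trade gains 159 net, giving 3309 at 37 GB.
The closest alternative, email-composer + feed-ranker + recommendation-engine + image-resizer + metrics-collector + pdf-renderer, reaches only 3232.

3309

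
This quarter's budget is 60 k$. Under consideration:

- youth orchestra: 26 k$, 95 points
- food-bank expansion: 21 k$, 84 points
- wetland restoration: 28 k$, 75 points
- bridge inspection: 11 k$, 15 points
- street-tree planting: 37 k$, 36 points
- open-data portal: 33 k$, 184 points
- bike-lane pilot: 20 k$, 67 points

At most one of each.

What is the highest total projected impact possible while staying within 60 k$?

Taking the top-ratio projects first gives food-bank expansion + open-data portal for 268 (54 k$).
The 21 k$ tied up in food-bank expansion is better spent on youth orchestra — total rises to 279 (59 k$).
No other feasible combination exceeds 279.

279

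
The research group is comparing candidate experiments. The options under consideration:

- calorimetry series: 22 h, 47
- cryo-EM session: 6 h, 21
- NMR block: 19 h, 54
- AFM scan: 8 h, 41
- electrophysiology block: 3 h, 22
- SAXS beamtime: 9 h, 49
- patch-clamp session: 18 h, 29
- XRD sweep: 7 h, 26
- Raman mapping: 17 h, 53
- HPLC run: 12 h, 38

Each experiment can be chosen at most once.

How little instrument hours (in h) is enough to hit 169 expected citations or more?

38

Minimise h subject to total expected citations ≥ 169.
cryo-EM session + AFM scan + electrophysiology block + SAXS beamtime + HPLC run reaches 171 using 38 h.
Below 38 h the best achievable stays under 169.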